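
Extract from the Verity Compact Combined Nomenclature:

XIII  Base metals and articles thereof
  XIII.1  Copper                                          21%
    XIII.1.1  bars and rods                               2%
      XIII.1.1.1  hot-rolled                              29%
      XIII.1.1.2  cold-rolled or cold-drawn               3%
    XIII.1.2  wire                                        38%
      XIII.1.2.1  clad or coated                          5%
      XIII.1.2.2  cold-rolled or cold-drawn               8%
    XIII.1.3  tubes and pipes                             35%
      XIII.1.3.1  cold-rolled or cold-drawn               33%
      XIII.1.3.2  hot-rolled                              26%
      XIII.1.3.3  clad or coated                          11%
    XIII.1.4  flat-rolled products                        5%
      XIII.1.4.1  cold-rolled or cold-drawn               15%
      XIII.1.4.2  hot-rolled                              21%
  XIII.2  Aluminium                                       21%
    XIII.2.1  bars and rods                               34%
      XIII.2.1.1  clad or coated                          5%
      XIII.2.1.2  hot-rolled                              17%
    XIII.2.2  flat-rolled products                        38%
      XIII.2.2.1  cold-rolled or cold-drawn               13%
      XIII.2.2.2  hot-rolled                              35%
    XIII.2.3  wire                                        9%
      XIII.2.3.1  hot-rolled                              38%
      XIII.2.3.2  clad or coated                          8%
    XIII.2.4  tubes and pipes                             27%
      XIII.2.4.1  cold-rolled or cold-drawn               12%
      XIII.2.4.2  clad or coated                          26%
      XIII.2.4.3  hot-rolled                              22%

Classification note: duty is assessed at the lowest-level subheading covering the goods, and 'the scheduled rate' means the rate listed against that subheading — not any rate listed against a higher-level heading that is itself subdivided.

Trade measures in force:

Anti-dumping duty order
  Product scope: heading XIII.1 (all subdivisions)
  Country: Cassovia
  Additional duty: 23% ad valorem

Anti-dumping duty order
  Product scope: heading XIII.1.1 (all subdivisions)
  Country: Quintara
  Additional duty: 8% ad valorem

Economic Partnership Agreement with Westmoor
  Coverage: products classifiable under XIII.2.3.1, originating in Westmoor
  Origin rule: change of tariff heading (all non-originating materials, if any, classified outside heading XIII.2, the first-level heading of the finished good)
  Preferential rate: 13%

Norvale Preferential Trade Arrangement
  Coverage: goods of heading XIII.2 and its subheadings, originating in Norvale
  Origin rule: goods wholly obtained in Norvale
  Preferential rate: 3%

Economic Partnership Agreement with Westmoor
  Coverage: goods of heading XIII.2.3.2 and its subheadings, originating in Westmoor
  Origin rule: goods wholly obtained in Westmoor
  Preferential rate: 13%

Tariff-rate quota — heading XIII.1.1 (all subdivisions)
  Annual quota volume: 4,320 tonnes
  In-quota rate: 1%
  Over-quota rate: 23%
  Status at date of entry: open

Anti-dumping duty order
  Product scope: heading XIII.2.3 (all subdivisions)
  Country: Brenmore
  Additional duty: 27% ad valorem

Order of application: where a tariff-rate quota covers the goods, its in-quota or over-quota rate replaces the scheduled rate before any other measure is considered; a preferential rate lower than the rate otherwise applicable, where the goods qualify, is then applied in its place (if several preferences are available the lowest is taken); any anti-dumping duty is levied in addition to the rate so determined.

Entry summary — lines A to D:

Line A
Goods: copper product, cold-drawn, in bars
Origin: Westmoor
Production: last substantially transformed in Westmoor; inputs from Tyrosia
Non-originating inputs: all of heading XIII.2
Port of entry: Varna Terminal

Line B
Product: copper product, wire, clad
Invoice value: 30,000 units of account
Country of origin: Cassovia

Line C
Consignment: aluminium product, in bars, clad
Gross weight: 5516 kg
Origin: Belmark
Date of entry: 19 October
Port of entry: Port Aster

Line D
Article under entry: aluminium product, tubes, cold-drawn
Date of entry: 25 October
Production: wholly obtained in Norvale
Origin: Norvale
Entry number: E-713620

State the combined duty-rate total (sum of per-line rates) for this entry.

Line A: copper → XIII.1; in bars → XIII.1.1; cold-drawn → XIII.1.1.2. Scheduled 3%. quota on XIII.1.1 open → in-quota 1%; Westmoor agreement on XIII.2.3.1: XIII.1.1.2 not covered; Westmoor agreement on XIII.2.3.2: XIII.1.1.2 not covered. → 1%.
Line B: copper → XIII.1; wire → XIII.1.2; clad → XIII.1.2.1. Scheduled 5%. anti-dumping (Cassovia, XIII.1): +23%; total 5% + 23% = 28%. → 28%.
Line C: aluminium → XIII.2; in bars → XIII.2.1; clad → XIII.2.1.1. Scheduled 5%. No special measure applies. → 5%.
Line D: aluminium → XIII.2; tubes → XIII.2.4; cold-drawn → XIII.2.4.1. Scheduled 12%. Norvale agreement on XIII.2: wholly obtained → 3% available; preferential 3%. → 3%.
Sum: 1% + 28% + 5% + 3% = 37%.

37%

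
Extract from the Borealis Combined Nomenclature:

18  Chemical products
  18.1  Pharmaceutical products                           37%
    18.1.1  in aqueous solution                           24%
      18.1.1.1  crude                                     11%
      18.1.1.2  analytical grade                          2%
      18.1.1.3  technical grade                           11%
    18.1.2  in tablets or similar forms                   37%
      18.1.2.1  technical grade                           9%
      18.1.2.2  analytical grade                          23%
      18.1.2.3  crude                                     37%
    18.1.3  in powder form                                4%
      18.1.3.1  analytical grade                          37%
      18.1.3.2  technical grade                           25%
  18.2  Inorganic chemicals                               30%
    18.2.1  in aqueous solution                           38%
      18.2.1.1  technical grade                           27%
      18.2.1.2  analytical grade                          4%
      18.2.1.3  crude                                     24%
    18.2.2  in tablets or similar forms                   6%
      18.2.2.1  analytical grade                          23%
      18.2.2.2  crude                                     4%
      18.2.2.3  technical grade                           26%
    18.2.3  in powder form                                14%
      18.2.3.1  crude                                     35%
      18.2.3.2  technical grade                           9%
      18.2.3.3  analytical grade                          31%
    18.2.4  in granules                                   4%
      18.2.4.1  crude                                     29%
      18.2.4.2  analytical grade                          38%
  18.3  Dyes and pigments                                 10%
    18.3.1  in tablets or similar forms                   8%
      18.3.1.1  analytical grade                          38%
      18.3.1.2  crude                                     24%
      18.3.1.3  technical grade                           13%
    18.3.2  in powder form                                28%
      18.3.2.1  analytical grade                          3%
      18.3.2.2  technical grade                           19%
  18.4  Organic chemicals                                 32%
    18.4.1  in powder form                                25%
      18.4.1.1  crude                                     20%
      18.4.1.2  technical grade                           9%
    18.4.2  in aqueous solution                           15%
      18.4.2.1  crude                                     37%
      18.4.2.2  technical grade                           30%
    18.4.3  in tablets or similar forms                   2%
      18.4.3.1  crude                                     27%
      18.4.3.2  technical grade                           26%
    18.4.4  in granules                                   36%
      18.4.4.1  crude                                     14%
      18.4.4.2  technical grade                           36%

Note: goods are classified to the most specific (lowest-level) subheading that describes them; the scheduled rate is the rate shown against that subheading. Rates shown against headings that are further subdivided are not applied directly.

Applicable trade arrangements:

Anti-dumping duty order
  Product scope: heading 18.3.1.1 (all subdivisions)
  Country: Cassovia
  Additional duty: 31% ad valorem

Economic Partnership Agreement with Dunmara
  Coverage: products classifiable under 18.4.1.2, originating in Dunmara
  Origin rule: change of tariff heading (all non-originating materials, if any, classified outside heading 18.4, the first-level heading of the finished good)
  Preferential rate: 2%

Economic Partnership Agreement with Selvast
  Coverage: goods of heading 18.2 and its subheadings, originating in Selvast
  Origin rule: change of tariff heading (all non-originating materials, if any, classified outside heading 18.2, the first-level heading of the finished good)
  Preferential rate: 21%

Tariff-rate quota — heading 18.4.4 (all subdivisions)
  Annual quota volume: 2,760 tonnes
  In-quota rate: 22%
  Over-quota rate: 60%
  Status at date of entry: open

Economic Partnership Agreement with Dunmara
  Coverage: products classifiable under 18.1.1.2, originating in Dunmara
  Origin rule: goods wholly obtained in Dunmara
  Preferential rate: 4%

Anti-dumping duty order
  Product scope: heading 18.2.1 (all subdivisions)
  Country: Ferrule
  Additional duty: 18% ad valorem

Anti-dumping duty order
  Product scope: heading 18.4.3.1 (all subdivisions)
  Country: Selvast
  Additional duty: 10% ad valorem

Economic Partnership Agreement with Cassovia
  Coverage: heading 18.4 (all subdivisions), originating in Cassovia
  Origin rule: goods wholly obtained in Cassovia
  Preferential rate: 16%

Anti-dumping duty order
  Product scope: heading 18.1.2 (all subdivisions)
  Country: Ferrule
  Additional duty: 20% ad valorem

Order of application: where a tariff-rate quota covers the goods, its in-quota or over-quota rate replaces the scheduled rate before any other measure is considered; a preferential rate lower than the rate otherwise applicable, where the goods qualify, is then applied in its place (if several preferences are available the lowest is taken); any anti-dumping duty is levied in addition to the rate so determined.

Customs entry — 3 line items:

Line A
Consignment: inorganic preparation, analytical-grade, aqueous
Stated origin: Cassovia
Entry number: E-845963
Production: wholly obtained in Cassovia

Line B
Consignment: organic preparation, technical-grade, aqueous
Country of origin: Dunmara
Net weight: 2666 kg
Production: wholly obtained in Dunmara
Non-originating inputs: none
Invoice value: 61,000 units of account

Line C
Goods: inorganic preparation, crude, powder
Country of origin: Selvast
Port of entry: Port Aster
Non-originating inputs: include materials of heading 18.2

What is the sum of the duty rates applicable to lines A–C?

Line A: inorganic → 18.2; aqueous → 18.2.1; analytical-grade → 18.2.1.2. Scheduled 4%. Cassovia agreement on 18.4: 18.2.1.2 not covered. → 4%.
Line B: organic → 18.4; aqueous → 18.4.2; technical-grade → 18.4.2.2. Scheduled 30%. Dunmara agreement on 18.4.1.2: 18.4.2.2 not covered; Dunmara agreement on 18.1.1.2: 18.4.2.2 not covered. → 30%.
Line C: inorganic → 18.2; powder → 18.2.3; crude → 18.2.3.1. Scheduled 35%. Selvast agreement on 18.2: CTH not met. → 35%.
Sum: 4% + 30% + 35% = 69%.

69%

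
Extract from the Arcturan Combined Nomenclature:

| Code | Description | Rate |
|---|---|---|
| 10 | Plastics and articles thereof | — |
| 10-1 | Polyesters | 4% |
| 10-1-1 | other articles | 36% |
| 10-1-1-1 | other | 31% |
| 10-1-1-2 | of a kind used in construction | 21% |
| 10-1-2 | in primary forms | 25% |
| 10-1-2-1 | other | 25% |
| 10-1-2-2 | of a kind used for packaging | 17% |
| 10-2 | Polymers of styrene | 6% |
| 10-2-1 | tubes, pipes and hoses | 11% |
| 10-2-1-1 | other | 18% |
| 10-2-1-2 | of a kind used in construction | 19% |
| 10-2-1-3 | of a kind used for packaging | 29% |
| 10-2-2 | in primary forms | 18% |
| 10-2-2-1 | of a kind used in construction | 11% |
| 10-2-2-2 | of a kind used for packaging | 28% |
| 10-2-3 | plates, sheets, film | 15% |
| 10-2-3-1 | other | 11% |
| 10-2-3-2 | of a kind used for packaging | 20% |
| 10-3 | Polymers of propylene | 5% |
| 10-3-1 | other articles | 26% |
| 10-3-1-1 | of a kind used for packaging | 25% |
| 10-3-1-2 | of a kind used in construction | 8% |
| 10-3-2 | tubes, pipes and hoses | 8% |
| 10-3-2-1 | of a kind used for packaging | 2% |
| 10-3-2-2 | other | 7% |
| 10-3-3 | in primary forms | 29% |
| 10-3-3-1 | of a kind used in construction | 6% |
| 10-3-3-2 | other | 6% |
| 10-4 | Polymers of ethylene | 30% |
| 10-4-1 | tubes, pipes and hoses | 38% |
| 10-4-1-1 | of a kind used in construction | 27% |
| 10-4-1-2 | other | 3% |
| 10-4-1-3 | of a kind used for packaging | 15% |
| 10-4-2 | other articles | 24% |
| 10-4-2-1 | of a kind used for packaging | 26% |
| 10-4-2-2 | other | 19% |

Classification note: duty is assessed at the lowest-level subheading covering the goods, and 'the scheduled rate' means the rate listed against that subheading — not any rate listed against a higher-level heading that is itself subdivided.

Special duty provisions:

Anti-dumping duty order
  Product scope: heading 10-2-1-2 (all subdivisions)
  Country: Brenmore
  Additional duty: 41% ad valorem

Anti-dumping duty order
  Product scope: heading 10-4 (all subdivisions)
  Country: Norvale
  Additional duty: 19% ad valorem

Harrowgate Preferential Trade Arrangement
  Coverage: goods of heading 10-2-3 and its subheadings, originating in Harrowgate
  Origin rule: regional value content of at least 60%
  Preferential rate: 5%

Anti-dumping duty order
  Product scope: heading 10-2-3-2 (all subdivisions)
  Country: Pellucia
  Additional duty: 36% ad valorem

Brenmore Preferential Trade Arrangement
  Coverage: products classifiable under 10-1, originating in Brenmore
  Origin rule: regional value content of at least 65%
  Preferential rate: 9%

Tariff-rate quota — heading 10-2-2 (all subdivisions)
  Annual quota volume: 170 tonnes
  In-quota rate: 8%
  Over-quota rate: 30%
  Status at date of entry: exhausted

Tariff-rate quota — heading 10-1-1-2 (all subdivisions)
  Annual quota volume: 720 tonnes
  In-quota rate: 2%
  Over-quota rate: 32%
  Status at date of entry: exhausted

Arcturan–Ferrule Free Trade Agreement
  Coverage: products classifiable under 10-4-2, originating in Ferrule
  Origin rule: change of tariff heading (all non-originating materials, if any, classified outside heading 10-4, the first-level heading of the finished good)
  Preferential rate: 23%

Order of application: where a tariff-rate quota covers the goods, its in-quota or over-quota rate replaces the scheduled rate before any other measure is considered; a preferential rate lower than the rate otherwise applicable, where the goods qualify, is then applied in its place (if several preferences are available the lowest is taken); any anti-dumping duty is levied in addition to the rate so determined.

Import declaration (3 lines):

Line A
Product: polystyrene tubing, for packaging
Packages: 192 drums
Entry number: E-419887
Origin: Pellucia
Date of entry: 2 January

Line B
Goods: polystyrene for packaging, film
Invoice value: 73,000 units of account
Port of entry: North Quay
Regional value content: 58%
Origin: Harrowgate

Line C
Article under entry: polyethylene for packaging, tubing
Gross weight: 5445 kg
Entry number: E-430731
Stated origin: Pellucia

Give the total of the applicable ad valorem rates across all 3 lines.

64%

Line A: polystyrene → 10-2; tubing → 10-2-1; for packaging → 10-2-1-3. Scheduled 29%. No special measure applies. → 29%.
Line B: polystyrene → 10-2; film → 10-2-3; for packaging → 10-2-3-2. Scheduled 20%. Harrowgate agreement on 10-2-3: RVC < 60%. → 20%.
Line C: polyethylene → 10-4; tubing → 10-4-1; for packaging → 10-4-1-3. Scheduled 15%. No special measure applies. → 15%.
Sum: 29% + 20% + 15% = 64%.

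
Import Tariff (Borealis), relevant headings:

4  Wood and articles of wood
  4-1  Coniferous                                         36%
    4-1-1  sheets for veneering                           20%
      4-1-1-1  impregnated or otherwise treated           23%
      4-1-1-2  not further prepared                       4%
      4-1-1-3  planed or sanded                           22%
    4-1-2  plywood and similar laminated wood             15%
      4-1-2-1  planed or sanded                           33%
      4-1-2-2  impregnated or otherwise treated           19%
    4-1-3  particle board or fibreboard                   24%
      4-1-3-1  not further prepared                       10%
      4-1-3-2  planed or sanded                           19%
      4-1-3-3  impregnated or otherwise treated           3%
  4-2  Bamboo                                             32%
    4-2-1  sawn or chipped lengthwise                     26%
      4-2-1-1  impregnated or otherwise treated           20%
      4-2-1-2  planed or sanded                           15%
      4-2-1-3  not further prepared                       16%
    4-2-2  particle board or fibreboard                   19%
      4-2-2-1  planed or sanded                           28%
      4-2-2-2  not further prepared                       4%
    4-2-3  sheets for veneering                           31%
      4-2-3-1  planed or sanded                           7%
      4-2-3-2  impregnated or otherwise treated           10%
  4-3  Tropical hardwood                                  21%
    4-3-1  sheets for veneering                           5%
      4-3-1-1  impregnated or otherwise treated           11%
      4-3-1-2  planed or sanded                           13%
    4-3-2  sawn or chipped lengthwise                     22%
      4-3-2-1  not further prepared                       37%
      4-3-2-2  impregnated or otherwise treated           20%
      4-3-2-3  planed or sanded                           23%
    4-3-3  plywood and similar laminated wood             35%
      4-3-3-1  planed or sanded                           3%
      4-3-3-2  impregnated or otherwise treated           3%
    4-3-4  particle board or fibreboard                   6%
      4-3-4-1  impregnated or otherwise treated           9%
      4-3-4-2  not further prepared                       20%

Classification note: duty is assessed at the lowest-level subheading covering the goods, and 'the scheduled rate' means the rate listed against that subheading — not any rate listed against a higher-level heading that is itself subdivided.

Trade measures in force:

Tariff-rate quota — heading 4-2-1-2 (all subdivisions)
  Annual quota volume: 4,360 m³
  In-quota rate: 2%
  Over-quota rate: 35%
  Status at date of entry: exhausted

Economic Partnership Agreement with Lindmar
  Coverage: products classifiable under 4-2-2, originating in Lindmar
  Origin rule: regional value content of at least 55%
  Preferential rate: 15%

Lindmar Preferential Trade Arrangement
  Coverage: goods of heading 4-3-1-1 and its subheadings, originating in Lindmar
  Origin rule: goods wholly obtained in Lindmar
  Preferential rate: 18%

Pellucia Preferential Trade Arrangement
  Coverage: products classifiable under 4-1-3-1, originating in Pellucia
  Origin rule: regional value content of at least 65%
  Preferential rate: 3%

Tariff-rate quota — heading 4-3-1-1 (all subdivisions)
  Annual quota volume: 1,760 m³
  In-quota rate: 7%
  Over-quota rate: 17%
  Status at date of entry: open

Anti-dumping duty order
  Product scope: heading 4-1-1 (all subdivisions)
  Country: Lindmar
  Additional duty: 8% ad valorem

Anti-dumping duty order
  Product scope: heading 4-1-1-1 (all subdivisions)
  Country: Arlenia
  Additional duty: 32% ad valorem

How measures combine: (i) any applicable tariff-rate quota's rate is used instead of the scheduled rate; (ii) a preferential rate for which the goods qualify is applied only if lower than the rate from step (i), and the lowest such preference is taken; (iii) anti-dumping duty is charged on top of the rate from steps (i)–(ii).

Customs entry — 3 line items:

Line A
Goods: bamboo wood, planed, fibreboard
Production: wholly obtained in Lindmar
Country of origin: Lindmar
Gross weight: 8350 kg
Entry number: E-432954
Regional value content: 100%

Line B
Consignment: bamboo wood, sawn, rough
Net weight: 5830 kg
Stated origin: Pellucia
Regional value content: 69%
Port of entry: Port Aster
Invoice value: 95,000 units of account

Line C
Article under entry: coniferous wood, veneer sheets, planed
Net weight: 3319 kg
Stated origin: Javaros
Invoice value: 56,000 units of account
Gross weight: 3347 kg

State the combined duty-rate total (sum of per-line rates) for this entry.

53%

Line A: bamboo → 4-2; fibreboard → 4-2-2; planed → 4-2-2-1. Scheduled 28%. Lindmar agreement on 4-2-2: RVC ≥ 55% → 15% available; Lindmar agreement on 4-3-1-1: 4-2-2-1 not covered; preferential 15%. → 15%.
Line B: bamboo → 4-2; sawn → 4-2-1; rough → 4-2-1-3. Scheduled 16%. Pellucia agreement on 4-1-3-1: 4-2-1-3 not covered. → 16%.
Line C: coniferous → 4-1; veneer sheets → 4-1-1; planed → 4-1-1-3. Scheduled 22%. No special measure applies. → 22%.
Sum: 15% + 16% + 22% = 53%.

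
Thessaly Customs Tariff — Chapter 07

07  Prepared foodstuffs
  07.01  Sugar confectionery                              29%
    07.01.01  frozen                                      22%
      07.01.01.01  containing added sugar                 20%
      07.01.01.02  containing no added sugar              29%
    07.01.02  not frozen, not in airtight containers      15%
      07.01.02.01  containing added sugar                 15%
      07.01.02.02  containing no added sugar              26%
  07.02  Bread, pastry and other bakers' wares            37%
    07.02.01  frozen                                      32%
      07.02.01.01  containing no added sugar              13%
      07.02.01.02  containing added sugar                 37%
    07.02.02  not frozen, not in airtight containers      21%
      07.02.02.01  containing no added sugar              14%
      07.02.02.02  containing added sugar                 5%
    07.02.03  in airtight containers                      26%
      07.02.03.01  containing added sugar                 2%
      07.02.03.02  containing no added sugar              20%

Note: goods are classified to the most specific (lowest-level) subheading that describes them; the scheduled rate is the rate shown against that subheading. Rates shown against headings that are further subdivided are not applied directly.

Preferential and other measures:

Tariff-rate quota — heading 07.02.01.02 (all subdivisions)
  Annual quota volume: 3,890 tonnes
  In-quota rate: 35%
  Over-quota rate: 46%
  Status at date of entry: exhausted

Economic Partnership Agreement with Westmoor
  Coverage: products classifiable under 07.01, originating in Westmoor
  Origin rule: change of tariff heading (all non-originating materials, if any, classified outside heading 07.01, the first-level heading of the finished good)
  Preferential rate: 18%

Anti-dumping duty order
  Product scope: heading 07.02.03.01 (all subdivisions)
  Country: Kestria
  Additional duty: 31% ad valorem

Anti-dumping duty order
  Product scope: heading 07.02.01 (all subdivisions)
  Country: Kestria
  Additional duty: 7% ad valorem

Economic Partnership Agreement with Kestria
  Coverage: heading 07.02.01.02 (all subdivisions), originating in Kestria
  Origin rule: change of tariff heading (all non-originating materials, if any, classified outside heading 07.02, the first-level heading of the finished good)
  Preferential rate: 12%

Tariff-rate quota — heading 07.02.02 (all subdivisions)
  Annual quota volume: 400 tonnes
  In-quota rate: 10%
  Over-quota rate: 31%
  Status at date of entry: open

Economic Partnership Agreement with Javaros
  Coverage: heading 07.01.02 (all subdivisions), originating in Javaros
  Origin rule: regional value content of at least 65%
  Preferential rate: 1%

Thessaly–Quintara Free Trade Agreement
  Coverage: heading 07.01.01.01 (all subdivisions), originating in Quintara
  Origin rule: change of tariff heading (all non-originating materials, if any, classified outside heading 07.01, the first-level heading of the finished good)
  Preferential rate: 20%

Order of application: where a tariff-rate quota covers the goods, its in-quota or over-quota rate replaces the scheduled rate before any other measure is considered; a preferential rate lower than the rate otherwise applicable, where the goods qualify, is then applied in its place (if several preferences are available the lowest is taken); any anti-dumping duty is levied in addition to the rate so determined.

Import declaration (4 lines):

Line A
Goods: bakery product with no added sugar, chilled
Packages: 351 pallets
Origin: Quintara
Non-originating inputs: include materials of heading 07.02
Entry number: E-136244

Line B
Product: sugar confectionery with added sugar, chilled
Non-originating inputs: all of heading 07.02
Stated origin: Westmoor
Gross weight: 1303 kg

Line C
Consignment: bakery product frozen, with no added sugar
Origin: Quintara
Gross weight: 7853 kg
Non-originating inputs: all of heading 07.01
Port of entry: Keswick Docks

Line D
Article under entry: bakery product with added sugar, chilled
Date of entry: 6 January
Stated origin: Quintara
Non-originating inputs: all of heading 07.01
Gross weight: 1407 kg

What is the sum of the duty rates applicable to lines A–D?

Line A: bakery product → 07.02; chilled → 07.02.02; with no added sugar → 07.02.02.01. Scheduled 14%. quota on 07.02.02 open → in-quota 10%; Quintara agreement on 07.01.01.01: 07.02.02.01 not covered. → 10%.
Line B: sugar confectionery → 07.01; chilled → 07.01.02; with added sugar → 07.01.02.01. Scheduled 15%. Westmoor agreement on 07.01: CTH met → 18% available; preference 18% not lower than 15% → no reduction. → 15%.
Line C: bakery product → 07.02; frozen → 07.02.01; with no added sugar → 07.02.01.01. Scheduled 13%. Quintara agreement on 07.01.01.01: 07.02.01.01 not covered. → 13%.
Line D: bakery product → 07.02; chilled → 07.02.02; with added sugar → 07.02.02.02. Scheduled 5%. quota on 07.02.02 open → in-quota 10%; Quintara agreement on 07.01.01.01: 07.02.02.02 not covered. → 10%.
Sum: 10% + 15% + 13% + 10% = 48%.

48%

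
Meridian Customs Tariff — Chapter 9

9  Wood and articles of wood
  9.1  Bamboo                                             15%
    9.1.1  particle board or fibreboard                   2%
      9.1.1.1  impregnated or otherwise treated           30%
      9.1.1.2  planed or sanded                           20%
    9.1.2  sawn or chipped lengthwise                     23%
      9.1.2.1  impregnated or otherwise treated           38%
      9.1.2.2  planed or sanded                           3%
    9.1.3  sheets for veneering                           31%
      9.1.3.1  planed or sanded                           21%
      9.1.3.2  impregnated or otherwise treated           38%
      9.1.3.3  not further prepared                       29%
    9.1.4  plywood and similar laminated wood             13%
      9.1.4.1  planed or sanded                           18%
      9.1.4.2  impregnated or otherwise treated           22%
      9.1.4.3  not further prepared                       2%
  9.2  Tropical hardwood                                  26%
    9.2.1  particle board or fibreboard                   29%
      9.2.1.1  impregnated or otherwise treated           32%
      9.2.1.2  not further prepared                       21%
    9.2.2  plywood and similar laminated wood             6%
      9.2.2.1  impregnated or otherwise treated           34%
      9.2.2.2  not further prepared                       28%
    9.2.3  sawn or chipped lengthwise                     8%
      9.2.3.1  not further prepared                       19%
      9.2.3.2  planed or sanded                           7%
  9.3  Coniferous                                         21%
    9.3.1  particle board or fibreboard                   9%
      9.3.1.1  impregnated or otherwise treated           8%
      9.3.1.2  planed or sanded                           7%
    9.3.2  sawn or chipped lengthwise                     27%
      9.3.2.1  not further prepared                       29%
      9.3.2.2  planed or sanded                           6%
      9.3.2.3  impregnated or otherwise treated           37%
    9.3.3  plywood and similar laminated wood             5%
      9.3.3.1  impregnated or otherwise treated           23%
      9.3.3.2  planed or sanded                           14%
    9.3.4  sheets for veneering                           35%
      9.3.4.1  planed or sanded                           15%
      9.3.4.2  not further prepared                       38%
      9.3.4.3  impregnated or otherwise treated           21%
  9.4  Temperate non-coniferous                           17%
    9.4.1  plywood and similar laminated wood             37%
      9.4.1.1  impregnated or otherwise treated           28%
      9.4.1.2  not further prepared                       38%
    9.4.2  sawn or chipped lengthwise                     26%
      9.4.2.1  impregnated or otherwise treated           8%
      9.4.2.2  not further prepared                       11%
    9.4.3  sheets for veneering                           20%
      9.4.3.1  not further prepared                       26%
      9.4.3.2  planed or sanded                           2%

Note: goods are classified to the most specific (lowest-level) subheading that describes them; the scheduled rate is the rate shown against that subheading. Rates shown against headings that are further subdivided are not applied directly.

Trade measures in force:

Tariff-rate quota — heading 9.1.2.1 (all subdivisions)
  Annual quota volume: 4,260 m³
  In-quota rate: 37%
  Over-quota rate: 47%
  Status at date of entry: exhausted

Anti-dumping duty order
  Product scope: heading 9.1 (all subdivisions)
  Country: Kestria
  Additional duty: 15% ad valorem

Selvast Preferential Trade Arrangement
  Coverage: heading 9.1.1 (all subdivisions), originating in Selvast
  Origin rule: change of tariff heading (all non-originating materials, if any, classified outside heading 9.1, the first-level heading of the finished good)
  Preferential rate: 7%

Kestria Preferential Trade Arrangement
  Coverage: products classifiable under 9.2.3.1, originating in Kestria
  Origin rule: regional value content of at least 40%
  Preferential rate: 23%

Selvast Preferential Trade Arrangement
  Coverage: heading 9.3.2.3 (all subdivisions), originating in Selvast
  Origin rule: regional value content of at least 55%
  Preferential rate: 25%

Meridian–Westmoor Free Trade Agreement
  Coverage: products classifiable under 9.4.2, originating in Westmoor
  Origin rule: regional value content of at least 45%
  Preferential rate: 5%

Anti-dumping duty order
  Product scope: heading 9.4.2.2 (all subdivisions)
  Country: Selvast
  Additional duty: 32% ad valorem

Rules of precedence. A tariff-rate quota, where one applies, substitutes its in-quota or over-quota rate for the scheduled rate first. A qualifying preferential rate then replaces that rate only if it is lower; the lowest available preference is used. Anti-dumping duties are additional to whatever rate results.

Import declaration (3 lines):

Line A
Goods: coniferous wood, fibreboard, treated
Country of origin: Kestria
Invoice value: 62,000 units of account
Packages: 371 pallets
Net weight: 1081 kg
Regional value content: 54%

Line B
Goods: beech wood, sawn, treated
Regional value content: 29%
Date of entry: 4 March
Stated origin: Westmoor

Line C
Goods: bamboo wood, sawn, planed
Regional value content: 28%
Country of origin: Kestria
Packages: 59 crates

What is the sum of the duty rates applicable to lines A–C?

Line A: coniferous → 9.3; fibreboard → 9.3.1; treated → 9.3.1.1. Scheduled 8%. Kestria agreement on 9.2.3.1: 9.3.1.1 not covered. → 8%.
Line B: beech → 9.4; sawn → 9.4.2; treated → 9.4.2.1. Scheduled 8%. Westmoor agreement on 9.4.2: RVC < 45%. → 8%.
Line C: bamboo → 9.1; sawn → 9.1.2; planed → 9.1.2.2. Scheduled 3%. Kestria agreement on 9.2.3.1: 9.1.2.2 not covered; anti-dumping (Kestria, 9.1): +15%; total 3% + 15% = 18%. → 18%.
Sum: 8% + 8% + 18% = 34%.

34%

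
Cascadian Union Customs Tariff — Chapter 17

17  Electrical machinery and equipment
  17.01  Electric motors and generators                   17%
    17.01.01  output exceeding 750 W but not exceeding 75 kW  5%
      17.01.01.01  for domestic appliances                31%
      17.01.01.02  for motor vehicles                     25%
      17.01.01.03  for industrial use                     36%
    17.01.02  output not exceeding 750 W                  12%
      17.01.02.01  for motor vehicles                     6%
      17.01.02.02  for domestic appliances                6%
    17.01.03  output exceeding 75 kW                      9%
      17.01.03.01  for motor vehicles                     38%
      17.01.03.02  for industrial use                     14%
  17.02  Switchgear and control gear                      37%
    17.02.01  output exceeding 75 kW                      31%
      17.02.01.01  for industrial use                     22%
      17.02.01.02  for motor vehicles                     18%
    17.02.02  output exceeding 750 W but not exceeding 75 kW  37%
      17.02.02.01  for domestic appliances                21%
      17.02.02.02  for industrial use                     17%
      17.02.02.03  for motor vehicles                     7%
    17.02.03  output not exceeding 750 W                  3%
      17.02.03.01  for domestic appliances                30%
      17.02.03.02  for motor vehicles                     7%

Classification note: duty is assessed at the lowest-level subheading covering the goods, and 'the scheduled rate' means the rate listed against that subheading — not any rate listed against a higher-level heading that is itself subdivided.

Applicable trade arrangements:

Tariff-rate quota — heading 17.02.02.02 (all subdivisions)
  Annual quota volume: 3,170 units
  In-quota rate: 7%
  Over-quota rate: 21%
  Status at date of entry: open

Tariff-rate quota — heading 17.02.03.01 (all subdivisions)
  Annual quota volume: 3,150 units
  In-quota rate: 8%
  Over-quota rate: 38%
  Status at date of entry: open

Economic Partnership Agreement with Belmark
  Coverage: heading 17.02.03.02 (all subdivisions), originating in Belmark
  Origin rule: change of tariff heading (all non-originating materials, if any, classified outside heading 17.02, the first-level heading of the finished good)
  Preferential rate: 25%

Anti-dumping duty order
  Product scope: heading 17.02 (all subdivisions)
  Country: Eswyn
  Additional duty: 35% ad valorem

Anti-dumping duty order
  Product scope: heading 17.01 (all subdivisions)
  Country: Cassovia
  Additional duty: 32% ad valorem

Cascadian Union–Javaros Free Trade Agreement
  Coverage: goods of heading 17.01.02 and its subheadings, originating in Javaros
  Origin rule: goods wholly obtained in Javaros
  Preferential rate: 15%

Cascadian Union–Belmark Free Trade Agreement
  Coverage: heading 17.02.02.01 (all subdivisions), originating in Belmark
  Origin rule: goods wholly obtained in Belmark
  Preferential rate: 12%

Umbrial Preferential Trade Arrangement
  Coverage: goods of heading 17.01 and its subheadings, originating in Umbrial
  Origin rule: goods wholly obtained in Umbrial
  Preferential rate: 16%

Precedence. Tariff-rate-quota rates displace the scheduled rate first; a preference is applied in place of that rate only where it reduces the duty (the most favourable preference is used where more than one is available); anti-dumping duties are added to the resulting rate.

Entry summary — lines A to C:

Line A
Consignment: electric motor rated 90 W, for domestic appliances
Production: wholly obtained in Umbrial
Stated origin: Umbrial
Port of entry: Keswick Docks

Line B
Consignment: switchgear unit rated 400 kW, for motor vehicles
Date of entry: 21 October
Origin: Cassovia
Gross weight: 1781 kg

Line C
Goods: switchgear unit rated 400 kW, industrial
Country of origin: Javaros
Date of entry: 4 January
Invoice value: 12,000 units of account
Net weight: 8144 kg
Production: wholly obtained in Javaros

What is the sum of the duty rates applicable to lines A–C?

Line A: electric motor → 17.01; rated 90 W → 17.01.02; for domestic appliances → 17.01.02.02. Scheduled 6%. Umbrial agreement on 17.01: wholly obtained → 16% available; preference 16% not lower than 6% → no reduction. → 6%.
Line B: switchgear unit → 17.02; rated 400 kW → 17.02.01; for motor vehicles → 17.02.01.02. Scheduled 18%. No special measure applies. → 18%.
Line C: switchgear unit → 17.02; rated 400 kW → 17.02.01; industrial → 17.02.01.01. Scheduled 22%. Javaros agreement on 17.01.02: 17.02.01.01 not covered. → 22%.
Sum: 6% + 18% + 22% = 46%.

46%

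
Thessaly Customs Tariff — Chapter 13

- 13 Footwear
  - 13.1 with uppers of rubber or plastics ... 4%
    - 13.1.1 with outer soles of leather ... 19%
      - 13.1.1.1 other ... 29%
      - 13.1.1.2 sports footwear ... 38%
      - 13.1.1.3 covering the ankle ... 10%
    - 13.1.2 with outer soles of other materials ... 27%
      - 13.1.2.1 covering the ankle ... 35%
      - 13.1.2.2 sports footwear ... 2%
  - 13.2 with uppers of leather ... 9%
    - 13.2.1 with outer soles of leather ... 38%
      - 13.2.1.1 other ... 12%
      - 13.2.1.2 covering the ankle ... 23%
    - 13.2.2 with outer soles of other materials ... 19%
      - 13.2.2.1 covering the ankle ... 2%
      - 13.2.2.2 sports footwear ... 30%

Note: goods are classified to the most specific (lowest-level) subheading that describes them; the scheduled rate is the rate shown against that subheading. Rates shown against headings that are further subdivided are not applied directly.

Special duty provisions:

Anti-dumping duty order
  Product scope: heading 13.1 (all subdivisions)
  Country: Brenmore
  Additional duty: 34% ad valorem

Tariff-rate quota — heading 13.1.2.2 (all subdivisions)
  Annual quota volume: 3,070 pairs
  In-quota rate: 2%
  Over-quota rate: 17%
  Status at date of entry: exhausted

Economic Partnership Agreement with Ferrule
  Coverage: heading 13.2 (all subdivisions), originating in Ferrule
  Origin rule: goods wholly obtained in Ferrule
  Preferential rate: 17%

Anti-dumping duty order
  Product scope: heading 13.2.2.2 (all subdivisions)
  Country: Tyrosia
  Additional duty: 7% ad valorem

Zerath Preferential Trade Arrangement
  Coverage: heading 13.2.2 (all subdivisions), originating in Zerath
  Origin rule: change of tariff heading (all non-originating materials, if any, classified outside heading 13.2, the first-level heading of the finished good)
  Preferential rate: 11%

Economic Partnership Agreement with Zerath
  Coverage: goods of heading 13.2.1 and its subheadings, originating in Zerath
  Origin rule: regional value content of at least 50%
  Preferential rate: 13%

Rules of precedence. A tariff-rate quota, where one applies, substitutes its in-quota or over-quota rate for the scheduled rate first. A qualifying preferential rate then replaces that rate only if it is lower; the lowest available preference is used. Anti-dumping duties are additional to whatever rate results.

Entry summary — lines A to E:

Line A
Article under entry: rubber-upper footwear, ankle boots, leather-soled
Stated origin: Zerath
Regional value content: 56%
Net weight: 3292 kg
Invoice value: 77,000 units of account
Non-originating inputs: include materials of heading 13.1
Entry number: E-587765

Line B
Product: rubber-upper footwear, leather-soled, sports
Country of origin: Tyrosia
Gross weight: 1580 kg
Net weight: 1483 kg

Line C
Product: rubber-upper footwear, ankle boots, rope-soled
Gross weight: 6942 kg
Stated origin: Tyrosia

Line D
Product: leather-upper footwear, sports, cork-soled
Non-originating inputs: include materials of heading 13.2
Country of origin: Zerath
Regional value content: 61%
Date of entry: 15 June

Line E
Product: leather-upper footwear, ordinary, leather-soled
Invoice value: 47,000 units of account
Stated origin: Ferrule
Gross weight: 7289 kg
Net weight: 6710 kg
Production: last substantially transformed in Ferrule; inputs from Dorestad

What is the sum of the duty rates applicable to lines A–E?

Line A: rubber-upper → 13.1; leather-soled → 13.1.1; ankle boots → 13.1.1.3. Scheduled 10%. Zerath agreement on 13.2.2: 13.1.1.3 not covered; Zerath agreement on 13.2.1: 13.1.1.3 not covered. → 10%.
Line B: rubber-upper → 13.1; leather-soled → 13.1.1; sports → 13.1.1.2. Scheduled 38%. No special measure applies. → 38%.
Line C: rubber-upper → 13.1; rope-soled → 13.1.2; ankle boots → 13.1.2.1. Scheduled 35%. No special measure applies. → 35%.
Line D: leather-upper → 13.2; cork-soled → 13.2.2; sports → 13.2.2.2. Scheduled 30%. Zerath agreement on 13.2.2: CTH not met; Zerath agreement on 13.2.1: 13.2.2.2 not covered. → 30%.
Line E: leather-upper → 13.2; leather-soled → 13.2.1; ordinary → 13.2.1.1. Scheduled 12%. Ferrule agreement on 13.2: not wholly obtained. → 12%.
Sum: 10% + 38% + 35% + 30% + 12% = 125%.

125%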